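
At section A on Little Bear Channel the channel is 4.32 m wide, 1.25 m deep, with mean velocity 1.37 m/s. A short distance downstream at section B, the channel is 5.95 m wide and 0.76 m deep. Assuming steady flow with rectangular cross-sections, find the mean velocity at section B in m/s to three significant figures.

Q = A₁V₁ = (4.32×1.25) × 1.37 = 7.398 m³/s
A₂ = 5.95 × 0.76 = 4.522 m²
V₂ = Q/A₂ = 7.398/4.522 = 1.636 m/s

1.64 m/s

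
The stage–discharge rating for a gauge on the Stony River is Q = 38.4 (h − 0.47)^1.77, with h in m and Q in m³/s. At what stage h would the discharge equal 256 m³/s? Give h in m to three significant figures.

3.39 m

h − h₀ = (Q/C)^(1/b) = (256/38.4)^(1/1.77) = 2.921 m
h = 0.47 + 2.921 = 3.391 m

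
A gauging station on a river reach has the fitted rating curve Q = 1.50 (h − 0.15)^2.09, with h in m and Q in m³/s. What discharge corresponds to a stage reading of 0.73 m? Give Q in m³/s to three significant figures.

0.480 m³/s

Q = 1.50 × (0.73 − 0.15)^2.09 = 1.50 × 0.58^2.09 = 0.4805 m³/s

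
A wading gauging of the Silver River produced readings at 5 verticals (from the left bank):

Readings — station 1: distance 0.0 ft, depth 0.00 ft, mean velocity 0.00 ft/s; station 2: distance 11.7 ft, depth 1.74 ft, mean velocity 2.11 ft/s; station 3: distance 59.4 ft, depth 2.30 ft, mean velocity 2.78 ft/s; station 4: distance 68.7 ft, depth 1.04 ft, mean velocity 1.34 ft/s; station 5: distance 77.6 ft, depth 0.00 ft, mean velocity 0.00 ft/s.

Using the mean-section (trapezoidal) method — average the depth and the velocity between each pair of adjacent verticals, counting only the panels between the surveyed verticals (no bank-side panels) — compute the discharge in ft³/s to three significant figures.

Panel 1-2: Δb = 11.7 ft, d̄ = (0.00+1.74)/2 = 0.87, v̄ = (0.00+2.11)/2 = 1.055 → q = 11.7×0.87×1.055 = 10.74 ft³/s
Panel 2-3: Δb = 47.7 ft, d̄ = (1.74+2.30)/2 = 2.02, v̄ = (2.11+2.78)/2 = 2.445 → q = 47.7×2.02×2.445 = 235.6 ft³/s
Panel 3-4: Δb = 9.3 ft, d̄ = (2.30+1.04)/2 = 1.67, v̄ = (2.78+1.34)/2 = 2.06 → q = 9.3×1.67×2.06 = 31.99 ft³/s
Panel 4-5: Δb = 8.9 ft, d̄ = (1.04+0.00)/2 = 0.52, v̄ = (1.34+0.00)/2 = 0.67 → q = 8.9×0.52×0.67 = 3.101 ft³/s
Q = Σ q = 281.4 ft³/s

281 ft³/s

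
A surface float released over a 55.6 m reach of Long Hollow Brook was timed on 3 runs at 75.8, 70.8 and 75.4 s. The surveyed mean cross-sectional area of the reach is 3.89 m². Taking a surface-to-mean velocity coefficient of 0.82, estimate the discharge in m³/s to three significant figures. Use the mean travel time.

t̄ = (75.8 + 70.8 + 75.4) / 3 = 74 s
v_surface = L / t̄ = 55.6 / 74 = 0.7514 m/s
v_mean = 0.82 × 0.7514 = 0.6161 m/s
Q = A × v_mean = 3.89 × 0.6161 = 2.397 m³/s

2.40 m³/s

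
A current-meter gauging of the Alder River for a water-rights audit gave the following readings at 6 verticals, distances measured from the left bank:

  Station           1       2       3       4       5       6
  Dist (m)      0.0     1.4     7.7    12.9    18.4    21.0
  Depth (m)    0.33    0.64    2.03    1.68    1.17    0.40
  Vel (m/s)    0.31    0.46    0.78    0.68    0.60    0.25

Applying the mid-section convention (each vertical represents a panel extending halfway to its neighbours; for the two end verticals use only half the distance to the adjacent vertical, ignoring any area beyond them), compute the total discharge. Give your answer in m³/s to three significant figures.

w_1 = (1.4 − 0.0)/2 = 0.7 m; q_1 = 0.31 × 0.33 × 0.7 = 0.07161 m³/s
w_2 = (7.7 − 0.0)/2 = 3.85 m; q_2 = 0.46 × 0.64 × 3.85 = 1.133 m³/s
w_3 = (12.9 − 1.4)/2 = 5.75 m; q_3 = 0.78 × 2.03 × 5.75 = 9.105 m³/s
w_4 = (18.4 − 7.7)/2 = 5.35 m; q_4 = 0.68 × 1.68 × 5.35 = 6.112 m³/s
w_5 = (21.0 − 12.9)/2 = 4.05 m; q_5 = 0.60 × 1.17 × 4.05 = 2.843 m³/s
w_6 = (21.0 − 18.4)/2 = 1.3 m; q_6 = 0.25 × 0.40 × 1.3 = 0.1300 m³/s
Q = Σ qᵢ = 19.39 m³/s

19.4 m³/s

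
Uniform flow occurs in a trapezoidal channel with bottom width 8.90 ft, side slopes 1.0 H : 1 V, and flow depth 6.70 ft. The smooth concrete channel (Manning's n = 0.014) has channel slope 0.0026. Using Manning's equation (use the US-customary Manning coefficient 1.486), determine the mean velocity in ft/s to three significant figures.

13.1 ft/s

A = (b + z·y)·y = (8.90 + 1.0×6.70)×6.70 = 104.5 ft²
P = b + 2y√(1+z²) = 8.90 + 2×6.70×√(1+1.0²) = 27.85 ft
R = A/P = 104.5/27.85 = 3.753 ft
Q = (1.486/n)·A·R^(2/3)·S^(1/2) = (1.486/0.014) × 104.5 × 3.753^(2/3) × 0.0026^(1/2) = 1366 ft³/s
V = Q/A = 1366/104.5 = 13.07 ft/s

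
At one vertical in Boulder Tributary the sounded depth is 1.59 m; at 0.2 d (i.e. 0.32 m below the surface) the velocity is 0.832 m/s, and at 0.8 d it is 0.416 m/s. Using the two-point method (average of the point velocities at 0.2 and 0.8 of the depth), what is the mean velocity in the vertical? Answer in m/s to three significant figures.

v̄ = (0.832 + 0.416) / 2 = 0.6240 m/s

0.624 m/s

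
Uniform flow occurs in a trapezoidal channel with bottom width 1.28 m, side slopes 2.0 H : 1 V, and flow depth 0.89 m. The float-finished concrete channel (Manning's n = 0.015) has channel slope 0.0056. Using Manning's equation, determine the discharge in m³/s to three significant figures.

8.76 m³/s

A = (b + z·y)·y = (1.28 + 2.0×0.89)×0.89 = 2.723 m²
P = b + 2y√(1+z²) = 1.28 + 2×0.89×√(1+2.0²) = 5.260 m
R = A/P = 2.723/5.260 = 0.5177 m
Q = (1/n)·A·R^(2/3)·S^(1/2) = (1/0.015) × 2.723 × 0.5177^(2/3) × 0.0056^(1/2) = 8.760 m³/s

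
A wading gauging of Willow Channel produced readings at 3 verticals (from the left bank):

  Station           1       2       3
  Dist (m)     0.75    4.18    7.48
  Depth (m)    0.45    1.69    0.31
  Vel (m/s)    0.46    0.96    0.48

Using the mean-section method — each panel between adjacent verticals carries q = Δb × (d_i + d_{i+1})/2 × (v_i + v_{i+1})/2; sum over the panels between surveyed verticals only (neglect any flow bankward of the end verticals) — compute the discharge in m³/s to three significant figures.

4.98 m³/s

Panel 1-2: Δb = 3.43 m, d̄ = (0.45+1.69)/2 = 1.07, v̄ = (0.46+0.96)/2 = 0.71 → q = 3.43×1.07×0.71 = 2.606 m³/s
Panel 2-3: Δb = 3.3 m, d̄ = (1.69+0.31)/2 = 1, v̄ = (0.96+0.48)/2 = 0.72 → q = 3.3×1×0.72 = 2.376 m³/s
Q = Σ q = 4.982 m³/s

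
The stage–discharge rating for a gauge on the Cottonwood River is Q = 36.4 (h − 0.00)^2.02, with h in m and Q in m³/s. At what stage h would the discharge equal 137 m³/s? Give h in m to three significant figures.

1.93 m

h − h₀ = (Q/C)^(1/b) = (137/36.4)^(1/2.02) = 1.927 m
h = 0.00 + 1.927 = 1.927 m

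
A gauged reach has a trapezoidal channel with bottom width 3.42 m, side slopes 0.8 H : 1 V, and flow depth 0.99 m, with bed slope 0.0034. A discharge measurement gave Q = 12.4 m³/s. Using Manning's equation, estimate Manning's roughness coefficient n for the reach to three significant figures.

A = (b + z·y)·y = (3.42 + 0.8×0.99)×0.99 = 4.170 m²
P = b + 2y√(1+z²) = 3.42 + 2×0.99×√(1+0.8²) = 5.956 m
R = A/P = 4.170/5.956 = 0.7002 m
n = (1/Q)·A·R^(2/3)·S^(1/2) = (1/12.4) × 4.170 × 0.7885 × 0.05831 = 0.01546

0.0155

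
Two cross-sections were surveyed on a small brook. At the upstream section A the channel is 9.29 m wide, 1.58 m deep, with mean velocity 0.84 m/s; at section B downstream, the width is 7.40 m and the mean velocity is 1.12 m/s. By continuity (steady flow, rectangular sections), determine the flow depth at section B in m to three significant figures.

1.49 m

Q = A₁V₁ = (9.29×1.58) × 0.84 = 12.33 m³/s
d₂ = Q/(b₂ V₂) = 12.33/(7.40×1.12) = 1.488 m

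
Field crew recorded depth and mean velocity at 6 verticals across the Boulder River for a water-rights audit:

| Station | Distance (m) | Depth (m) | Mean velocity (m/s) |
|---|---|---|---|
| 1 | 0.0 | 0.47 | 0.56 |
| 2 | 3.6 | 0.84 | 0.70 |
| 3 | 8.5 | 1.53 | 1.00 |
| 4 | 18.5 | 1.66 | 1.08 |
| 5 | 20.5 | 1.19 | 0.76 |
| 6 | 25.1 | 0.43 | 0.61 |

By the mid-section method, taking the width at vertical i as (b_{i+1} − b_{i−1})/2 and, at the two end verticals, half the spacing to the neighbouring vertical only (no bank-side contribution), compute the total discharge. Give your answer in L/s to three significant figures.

w_1 = (3.6 − 0.0)/2 = 1.8 m; q_1 = 0.56 × 0.47 × 1.8 = 0.4738 m³/s
w_2 = (8.5 − 0.0)/2 = 4.25 m; q_2 = 0.70 × 0.84 × 4.25 = 2.499 m³/s
w_3 = (18.5 − 3.6)/2 = 7.45 m; q_3 = 1.00 × 1.53 × 7.45 = 11.40 m³/s
w_4 = (20.5 − 8.5)/2 = 6 m; q_4 = 1.08 × 1.66 × 6 = 10.76 m³/s
w_5 = (25.1 − 18.5)/2 = 3.3 m; q_5 = 0.76 × 1.19 × 3.3 = 2.985 m³/s
w_6 = (25.1 − 20.5)/2 = 2.3 m; q_6 = 0.61 × 0.43 × 2.3 = 0.6033 m³/s
Q = Σ qᵢ = 28.72 m³/s
= 28.72 × 1000 = 28720 L/s

28700 L/s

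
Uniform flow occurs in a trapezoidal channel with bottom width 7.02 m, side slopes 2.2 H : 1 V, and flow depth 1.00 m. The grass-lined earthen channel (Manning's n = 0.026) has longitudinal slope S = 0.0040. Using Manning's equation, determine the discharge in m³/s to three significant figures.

A = (b + z·y)·y = (7.02 + 2.2×1.00)×1.00 = 9.220 m²
P = b + 2y√(1+z²) = 7.02 + 2×1.00×√(1+2.2²) = 11.85 m
R = A/P = 9.220/11.85 = 0.7778 m
Q = (1/n)·A·R^(2/3)·S^(1/2) = (1/0.026) × 9.220 × 0.7778^(2/3) × 0.0040^(1/2) = 18.97 m³/s

19.0 m³/s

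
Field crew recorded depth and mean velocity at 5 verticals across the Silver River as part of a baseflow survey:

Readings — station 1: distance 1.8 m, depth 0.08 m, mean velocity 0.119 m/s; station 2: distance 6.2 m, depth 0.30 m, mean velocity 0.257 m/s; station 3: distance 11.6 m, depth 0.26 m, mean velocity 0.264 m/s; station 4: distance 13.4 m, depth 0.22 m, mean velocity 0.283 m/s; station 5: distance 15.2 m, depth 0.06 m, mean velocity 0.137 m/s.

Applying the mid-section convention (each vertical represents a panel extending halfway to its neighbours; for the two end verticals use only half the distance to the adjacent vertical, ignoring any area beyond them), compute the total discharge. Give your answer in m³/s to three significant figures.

0.765 m³/s

w_1 = (6.2 − 1.8)/2 = 2.2 m; q_1 = 0.119 × 0.08 × 2.2 = 0.02094 m³/s
w_2 = (11.6 − 1.8)/2 = 4.9 m; q_2 = 0.257 × 0.30 × 4.9 = 0.3778 m³/s
w_3 = (13.4 − 6.2)/2 = 3.6 m; q_3 = 0.264 × 0.26 × 3.6 = 0.2471 m³/s
w_4 = (15.2 − 11.6)/2 = 1.8 m; q_4 = 0.283 × 0.22 × 1.8 = 0.1121 m³/s
w_5 = (15.2 − 13.4)/2 = 0.9 m; q_5 = 0.137 × 0.06 × 0.9 = 0.007398 m³/s
Q = Σ qᵢ = 0.7653 m³/s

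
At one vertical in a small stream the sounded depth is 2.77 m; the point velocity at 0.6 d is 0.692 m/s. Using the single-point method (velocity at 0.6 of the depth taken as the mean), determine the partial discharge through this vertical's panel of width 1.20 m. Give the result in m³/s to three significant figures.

2.30 m³/s

v̄ = v₀.₆ = 0.692 m/s
q = v̄ × d × w = 0.6920 × 2.77 × 1.20 = 2.300 m³/s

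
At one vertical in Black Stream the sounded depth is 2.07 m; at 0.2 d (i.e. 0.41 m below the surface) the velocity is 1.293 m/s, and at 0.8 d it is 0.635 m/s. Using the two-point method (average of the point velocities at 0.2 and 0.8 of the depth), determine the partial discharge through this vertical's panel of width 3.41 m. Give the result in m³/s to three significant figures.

6.80 m³/s

v̄ = (1.293 + 0.635) / 2 = 0.9640 m/s
q = v̄ × d × w = 0.9640 × 2.07 × 3.41 = 6.805 m³/s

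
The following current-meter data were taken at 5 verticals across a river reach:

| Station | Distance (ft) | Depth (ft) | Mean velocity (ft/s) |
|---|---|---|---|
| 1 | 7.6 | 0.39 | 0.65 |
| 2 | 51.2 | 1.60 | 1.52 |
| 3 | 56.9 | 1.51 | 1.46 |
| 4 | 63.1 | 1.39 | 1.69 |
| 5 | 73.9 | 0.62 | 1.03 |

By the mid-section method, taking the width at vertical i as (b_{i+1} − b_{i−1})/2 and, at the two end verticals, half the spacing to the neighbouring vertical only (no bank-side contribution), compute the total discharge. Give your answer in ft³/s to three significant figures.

w_1 = (51.2 − 7.6)/2 = 21.8 ft; q_1 = 0.65 × 0.39 × 21.8 = 5.526 ft³/s
w_2 = (56.9 − 7.6)/2 = 24.65 ft; q_2 = 1.52 × 1.60 × 24.65 = 59.95 ft³/s
w_3 = (63.1 − 51.2)/2 = 5.95 ft; q_3 = 1.46 × 1.51 × 5.95 = 13.12 ft³/s
w_4 = (73.9 − 56.9)/2 = 8.5 ft; q_4 = 1.69 × 1.39 × 8.5 = 19.97 ft³/s
w_5 = (73.9 − 63.1)/2 = 5.4 ft; q_5 = 1.03 × 0.62 × 5.4 = 3.448 ft³/s
Q = Σ qᵢ = 102.0 ft³/s

102 ft³/s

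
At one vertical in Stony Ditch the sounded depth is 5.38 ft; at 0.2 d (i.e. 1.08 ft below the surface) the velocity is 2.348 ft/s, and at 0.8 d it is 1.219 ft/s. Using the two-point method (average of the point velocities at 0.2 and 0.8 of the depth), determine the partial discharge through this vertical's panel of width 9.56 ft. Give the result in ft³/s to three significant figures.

v̄ = (2.348 + 1.219) / 2 = 1.784 ft/s
q = v̄ × d × w = 1.784 × 5.38 × 9.56 = 91.73 ft³/s

91.7 ft³/s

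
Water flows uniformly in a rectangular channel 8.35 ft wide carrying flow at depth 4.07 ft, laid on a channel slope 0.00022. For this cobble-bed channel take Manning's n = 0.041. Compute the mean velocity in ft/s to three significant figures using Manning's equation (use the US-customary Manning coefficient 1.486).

0.871 ft/s

A = b·y = 8.35 × 4.07 = 33.98 ft²
P = b + 2y = 8.35 + 2×4.07 = 16.49 ft
R = A/P = 33.98/16.49 = 2.061 ft
Q = (1.486/n)·A·R^(2/3)·S^(1/2) = (1.486/0.041) × 33.98 × 2.061^(2/3) × 0.00022^(1/2) = 29.59 ft³/s
V = Q/A = 29.59/33.98 = 0.8706 ft/s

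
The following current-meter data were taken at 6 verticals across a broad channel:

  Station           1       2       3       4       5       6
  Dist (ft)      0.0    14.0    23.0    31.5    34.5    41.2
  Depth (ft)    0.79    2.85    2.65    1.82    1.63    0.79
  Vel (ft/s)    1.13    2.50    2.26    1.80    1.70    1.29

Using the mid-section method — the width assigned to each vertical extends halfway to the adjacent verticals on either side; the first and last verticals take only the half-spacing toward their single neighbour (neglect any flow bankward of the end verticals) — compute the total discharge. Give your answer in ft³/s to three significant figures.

176 ft³/s

w_1 = (14.0 − 0.0)/2 = 7 ft; q_1 = 1.13 × 0.79 × 7 = 6.249 ft³/s
w_2 = (23.0 − 0.0)/2 = 11.5 ft; q_2 = 2.50 × 2.85 × 11.5 = 81.94 ft³/s
w_3 = (31.5 − 14.0)/2 = 8.75 ft; q_3 = 2.26 × 2.65 × 8.75 = 52.40 ft³/s
w_4 = (34.5 − 23.0)/2 = 5.75 ft; q_4 = 1.80 × 1.82 × 5.75 = 18.84 ft³/s
w_5 = (41.2 − 31.5)/2 = 4.85 ft; q_5 = 1.70 × 1.63 × 4.85 = 13.44 ft³/s
w_6 = (41.2 − 34.5)/2 = 3.35 ft; q_6 = 1.29 × 0.79 × 3.35 = 3.414 ft³/s
Q = Σ qᵢ = 176.3 ft³/s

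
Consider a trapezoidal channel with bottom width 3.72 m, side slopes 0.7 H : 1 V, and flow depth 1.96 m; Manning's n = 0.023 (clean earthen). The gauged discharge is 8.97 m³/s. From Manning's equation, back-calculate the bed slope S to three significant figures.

0.000345

A = (b + z·y)·y = (3.72 + 0.7×1.96)×1.96 = 9.980 m²
P = b + 2y√(1+z²) = 3.72 + 2×1.96×√(1+0.7²) = 8.505 m
R = A/P = 9.980/8.505 = 1.173 m
S = (Q·n / (1·A·R^(2/3)))² = (8.97×0.023 / (1×9.980×1.113))² = 0.0003452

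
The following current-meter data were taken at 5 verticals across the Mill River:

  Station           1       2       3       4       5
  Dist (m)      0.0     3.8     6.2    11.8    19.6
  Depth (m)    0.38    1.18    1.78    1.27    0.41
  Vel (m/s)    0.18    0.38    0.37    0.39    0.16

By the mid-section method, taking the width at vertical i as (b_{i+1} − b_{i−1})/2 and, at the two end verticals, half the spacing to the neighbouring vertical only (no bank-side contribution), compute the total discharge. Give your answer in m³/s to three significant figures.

7.73 m³/s

w_1 = (3.8 − 0.0)/2 = 1.9 m; q_1 = 0.18 × 0.38 × 1.9 = 0.1300 m³/s
w_2 = (6.2 − 0.0)/2 = 3.1 m; q_2 = 0.38 × 1.18 × 3.1 = 1.390 m³/s
w_3 = (11.8 − 3.8)/2 = 4 m; q_3 = 0.37 × 1.78 × 4 = 2.634 m³/s
w_4 = (19.6 − 6.2)/2 = 6.7 m; q_4 = 0.39 × 1.27 × 6.7 = 3.319 m³/s
w_5 = (19.6 − 11.8)/2 = 3.9 m; q_5 = 0.16 × 0.41 × 3.9 = 0.2558 m³/s
Q = Σ qᵢ = 7.729 m³/s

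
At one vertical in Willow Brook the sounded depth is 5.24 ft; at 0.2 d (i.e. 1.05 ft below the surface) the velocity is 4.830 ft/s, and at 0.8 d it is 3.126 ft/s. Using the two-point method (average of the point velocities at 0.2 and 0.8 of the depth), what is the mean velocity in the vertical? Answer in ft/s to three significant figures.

v̄ = (4.830 + 3.126) / 2 = 3.978 ft/s

3.98 ft/s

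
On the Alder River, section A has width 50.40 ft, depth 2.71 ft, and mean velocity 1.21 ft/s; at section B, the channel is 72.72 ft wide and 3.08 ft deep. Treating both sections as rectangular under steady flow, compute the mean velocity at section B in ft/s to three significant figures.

0.738 ft/s

Q = A₁V₁ = (50.40×2.71) × 1.21 = 165.3 ft³/s
A₂ = 72.72 × 3.08 = 224.0 ft²
V₂ = Q/A₂ = 165.3/224.0 = 0.7379 ft/s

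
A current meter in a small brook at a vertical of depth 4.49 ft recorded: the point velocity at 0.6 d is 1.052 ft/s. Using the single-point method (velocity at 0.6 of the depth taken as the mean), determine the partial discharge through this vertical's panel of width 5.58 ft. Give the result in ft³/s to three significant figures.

v̄ = v₀.₆ = 1.052 ft/s
q = v̄ × d × w = 1.052 × 4.49 × 5.58 = 26.36 ft³/s

26.4 ft³/s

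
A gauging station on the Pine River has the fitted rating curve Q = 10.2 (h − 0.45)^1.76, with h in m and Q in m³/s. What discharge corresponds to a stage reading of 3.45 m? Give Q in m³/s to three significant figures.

70.5 m³/s

Q = 10.2 × (3.45 − 0.45)^1.76 = 10.2 × 3^1.76 = 70.52 m³/s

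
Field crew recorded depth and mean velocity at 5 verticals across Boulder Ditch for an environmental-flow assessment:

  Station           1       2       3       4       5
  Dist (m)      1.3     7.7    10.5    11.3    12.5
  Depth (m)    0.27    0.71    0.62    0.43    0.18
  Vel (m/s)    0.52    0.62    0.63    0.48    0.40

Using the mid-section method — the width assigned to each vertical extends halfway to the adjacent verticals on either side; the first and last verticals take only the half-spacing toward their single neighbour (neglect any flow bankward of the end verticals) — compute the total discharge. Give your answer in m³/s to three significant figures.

3.43 m³/s

w_1 = (7.7 − 1.3)/2 = 3.2 m; q_1 = 0.52 × 0.27 × 3.2 = 0.4493 m³/s
w_2 = (10.5 − 1.3)/2 = 4.6 m; q_2 = 0.62 × 0.71 × 4.6 = 2.025 m³/s
w_3 = (11.3 − 7.7)/2 = 1.8 m; q_3 = 0.63 × 0.62 × 1.8 = 0.7031 m³/s
w_4 = (12.5 − 10.5)/2 = 1 m; q_4 = 0.48 × 0.43 × 1 = 0.2064 m³/s
w_5 = (12.5 − 11.3)/2 = 0.6 m; q_5 = 0.40 × 0.18 × 0.6 = 0.04320 m³/s
Q = Σ qᵢ = 3.427 m³/s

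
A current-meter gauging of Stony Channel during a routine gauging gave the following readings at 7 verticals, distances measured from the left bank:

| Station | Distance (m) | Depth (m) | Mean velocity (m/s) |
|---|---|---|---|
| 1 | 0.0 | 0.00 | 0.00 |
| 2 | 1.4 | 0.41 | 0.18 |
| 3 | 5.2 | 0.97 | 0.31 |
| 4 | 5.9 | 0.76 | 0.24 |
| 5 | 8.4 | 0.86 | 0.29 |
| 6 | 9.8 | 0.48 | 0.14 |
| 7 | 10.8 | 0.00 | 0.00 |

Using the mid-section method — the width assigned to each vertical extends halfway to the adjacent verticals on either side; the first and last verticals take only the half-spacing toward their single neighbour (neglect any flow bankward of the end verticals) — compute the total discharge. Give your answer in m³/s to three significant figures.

1.73 m³/s

w_2 = (5.2 − 0.0)/2 = 2.6 m; q_2 = 0.18 × 0.41 × 2.6 = 0.1919 m³/s
w_3 = (5.9 − 1.4)/2 = 2.25 m; q_3 = 0.31 × 0.97 × 2.25 = 0.6766 m³/s
w_4 = (8.4 − 5.2)/2 = 1.6 m; q_4 = 0.24 × 0.76 × 1.6 = 0.2918 m³/s
w_5 = (9.8 − 5.9)/2 = 1.95 m; q_5 = 0.29 × 0.86 × 1.95 = 0.4863 m³/s
w_6 = (10.8 − 8.4)/2 = 1.2 m; q_6 = 0.14 × 0.48 × 1.2 = 0.08064 m³/s
Stations 1, 7 contribute zero (depth or velocity is 0).
Q = Σ qᵢ = 1.727 m³/s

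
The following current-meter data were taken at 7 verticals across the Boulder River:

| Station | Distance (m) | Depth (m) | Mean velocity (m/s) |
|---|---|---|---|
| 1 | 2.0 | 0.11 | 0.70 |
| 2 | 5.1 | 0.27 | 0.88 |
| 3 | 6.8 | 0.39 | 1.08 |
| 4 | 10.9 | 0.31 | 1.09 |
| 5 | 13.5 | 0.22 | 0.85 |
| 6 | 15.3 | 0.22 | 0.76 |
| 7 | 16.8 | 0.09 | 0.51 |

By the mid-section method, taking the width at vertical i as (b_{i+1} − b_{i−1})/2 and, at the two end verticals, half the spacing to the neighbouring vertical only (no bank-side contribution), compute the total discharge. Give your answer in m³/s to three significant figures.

3.76 m³/s

w_1 = (5.1 − 2.0)/2 = 1.55 m; q_1 = 0.70 × 0.11 × 1.55 = 0.1194 m³/s
w_2 = (6.8 − 2.0)/2 = 2.4 m; q_2 = 0.88 × 0.27 × 2.4 = 0.5702 m³/s
w_3 = (10.9 − 5.1)/2 = 2.9 m; q_3 = 1.08 × 0.39 × 2.9 = 1.221 m³/s
w_4 = (13.5 − 6.8)/2 = 3.35 m; q_4 = 1.09 × 0.31 × 3.35 = 1.132 m³/s
w_5 = (15.3 − 10.9)/2 = 2.2 m; q_5 = 0.85 × 0.22 × 2.2 = 0.4114 m³/s
w_6 = (16.8 − 13.5)/2 = 1.65 m; q_6 = 0.76 × 0.22 × 1.65 = 0.2759 m³/s
w_7 = (16.8 − 15.3)/2 = 0.75 m; q_7 = 0.51 × 0.09 × 0.75 = 0.03443 m³/s
Q = Σ qᵢ = 3.765 m³/s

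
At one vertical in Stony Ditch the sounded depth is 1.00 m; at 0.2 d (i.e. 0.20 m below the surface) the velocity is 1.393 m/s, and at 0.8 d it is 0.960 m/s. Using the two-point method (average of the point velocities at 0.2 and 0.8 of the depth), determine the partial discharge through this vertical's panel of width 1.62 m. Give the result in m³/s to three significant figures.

1.91 m³/s

v̄ = (1.393 + 0.960) / 2 = 1.177 m/s
q = v̄ × d × w = 1.177 × 1.00 × 1.62 = 1.906 m³/s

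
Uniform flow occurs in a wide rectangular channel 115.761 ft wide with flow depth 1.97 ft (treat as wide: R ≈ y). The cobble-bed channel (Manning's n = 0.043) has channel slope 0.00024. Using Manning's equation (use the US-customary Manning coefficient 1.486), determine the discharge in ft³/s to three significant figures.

A = b·y = 115.761 × 1.97 = 228.0 ft²
Wide channel: R ≈ y = 1.97 ft
Q = (1.486/n)·A·R^(2/3)·S^(1/2) = (1.486/0.043) × 228.0 × 1.970^(2/3) × 0.00024^(1/2) = 191.9 ft³/s

192 ft³/s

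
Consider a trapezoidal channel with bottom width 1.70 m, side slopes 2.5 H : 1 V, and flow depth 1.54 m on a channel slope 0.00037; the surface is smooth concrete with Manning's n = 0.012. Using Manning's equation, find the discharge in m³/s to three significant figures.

12.3 m³/s

A = (b + z·y)·y = (1.70 + 2.5×1.54)×1.54 = 8.547 m²
P = b + 2y√(1+z²) = 1.70 + 2×1.54×√(1+2.5²) = 9.993 m
R = A/P = 8.547/9.993 = 0.8553 m
Q = (1/n)·A·R^(2/3)·S^(1/2) = (1/0.012) × 8.547 × 0.8553^(2/3) × 0.00037^(1/2) = 12.34 m³/s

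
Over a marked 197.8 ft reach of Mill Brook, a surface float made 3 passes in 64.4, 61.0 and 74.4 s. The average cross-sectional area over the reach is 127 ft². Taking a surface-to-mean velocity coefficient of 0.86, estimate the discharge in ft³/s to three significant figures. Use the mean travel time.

t̄ = (64.4 + 61.0 + 74.4) / 3 = 66.6 s
v_surface = L / t̄ = 197.8 / 66.6 = 2.970 ft/s
v_mean = 0.86 × 2.970 = 2.554 ft/s
Q = A × v_mean = 127 × 2.554 = 324.4 ft³/s

324 ft³/s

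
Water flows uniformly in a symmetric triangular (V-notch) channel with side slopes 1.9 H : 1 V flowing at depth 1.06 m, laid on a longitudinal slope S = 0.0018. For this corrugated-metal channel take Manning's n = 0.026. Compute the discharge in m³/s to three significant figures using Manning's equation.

2.10 m³/s

A = z·y² = 1.9×1.06² = 2.135 m²
P = 2y√(1+z²) = 2×1.06×√(1+1.9²) = 4.552 m
R = A/P = 2.135/4.552 = 0.4690 m
Q = (1/n)·A·R^(2/3)·S^(1/2) = (1/0.026) × 2.135 × 0.4690^(2/3) × 0.0018^(1/2) = 2.103 m³/s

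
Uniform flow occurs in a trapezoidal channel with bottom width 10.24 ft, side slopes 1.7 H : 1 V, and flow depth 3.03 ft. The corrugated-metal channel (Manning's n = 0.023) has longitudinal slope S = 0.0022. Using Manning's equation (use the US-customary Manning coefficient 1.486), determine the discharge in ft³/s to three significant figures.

A = (b + z·y)·y = (10.24 + 1.7×3.03)×3.03 = 46.63 ft²
P = b + 2y√(1+z²) = 10.24 + 2×3.03×√(1+1.7²) = 22.19 ft
R = A/P = 46.63/22.19 = 2.101 ft
Q = (1.486/n)·A·R^(2/3)·S^(1/2) = (1.486/0.023) × 46.63 × 2.101^(2/3) × 0.0022^(1/2) = 231.9 ft³/s

232 ft³/s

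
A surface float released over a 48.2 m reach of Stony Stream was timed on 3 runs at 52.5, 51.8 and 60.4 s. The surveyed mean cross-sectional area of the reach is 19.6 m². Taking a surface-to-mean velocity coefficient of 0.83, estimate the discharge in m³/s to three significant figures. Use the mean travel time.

t̄ = (52.5 + 51.8 + 60.4) / 3 = 54.9 s
v_surface = L / t̄ = 48.2 / 54.9 = 0.8780 m/s
v_mean = 0.83 × 0.8780 = 0.7287 m/s
Q = A × v_mean = 19.6 × 0.7287 = 14.28 m³/s

14.3 m³/s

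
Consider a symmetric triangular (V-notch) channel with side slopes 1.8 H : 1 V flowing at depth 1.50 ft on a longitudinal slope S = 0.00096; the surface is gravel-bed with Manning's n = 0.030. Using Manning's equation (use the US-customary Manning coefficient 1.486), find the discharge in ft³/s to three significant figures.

4.69 ft³/s

A = z·y² = 1.8×1.50² = 4.050 ft²
P = 2y√(1+z²) = 2×1.50×√(1+1.8²) = 6.177 ft
R = A/P = 4.050/6.177 = 0.6556 ft
Q = (1.486/n)·A·R^(2/3)·S^(1/2) = (1.486/0.030) × 4.050 × 0.6556^(2/3) × 0.00096^(1/2) = 4.691 ft³/s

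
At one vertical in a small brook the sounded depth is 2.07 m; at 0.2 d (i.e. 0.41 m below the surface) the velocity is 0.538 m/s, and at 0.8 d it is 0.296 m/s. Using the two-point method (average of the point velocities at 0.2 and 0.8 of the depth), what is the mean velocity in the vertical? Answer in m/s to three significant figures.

0.417 m/s

v̄ = (0.538 + 0.296) / 2 = 0.4170 m/s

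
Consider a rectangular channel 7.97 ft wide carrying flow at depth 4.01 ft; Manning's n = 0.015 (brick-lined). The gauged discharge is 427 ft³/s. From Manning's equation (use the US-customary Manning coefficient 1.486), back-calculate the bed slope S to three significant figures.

0.00722

A = b·y = 7.97 × 4.01 = 31.96 ft²
P = b + 2y = 7.97 + 2×4.01 = 15.99 ft
R = A/P = 31.96/15.99 = 1.999 ft
S = (Q·n / (1.486·A·R^(2/3)))² = (427×0.015 / (1.486×31.96×1.587))² = 0.007224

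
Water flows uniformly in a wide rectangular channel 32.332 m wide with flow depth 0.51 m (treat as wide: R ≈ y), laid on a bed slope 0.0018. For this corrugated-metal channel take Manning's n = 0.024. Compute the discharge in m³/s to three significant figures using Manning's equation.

18.6 m³/s

A = b·y = 32.332 × 0.51 = 16.49 m²
Wide channel: R ≈ y = 0.51 m
Q = (1/n)·A·R^(2/3)·S^(1/2) = (1/0.024) × 16.49 × 0.5100^(2/3) × 0.0018^(1/2) = 18.61 m³/s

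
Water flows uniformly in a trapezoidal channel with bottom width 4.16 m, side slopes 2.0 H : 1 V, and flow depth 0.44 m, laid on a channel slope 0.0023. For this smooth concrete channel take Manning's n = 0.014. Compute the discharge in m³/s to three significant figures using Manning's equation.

3.86 m³/s

A = (b + z·y)·y = (4.16 + 2.0×0.44)×0.44 = 2.218 m²
P = b + 2y√(1+z²) = 4.16 + 2×0.44×√(1+2.0²) = 6.128 m
R = A/P = 2.218/6.128 = 0.3619 m
Q = (1/n)·A·R^(2/3)·S^(1/2) = (1/0.014) × 2.218 × 0.3619^(2/3) × 0.0023^(1/2) = 3.858 m³/s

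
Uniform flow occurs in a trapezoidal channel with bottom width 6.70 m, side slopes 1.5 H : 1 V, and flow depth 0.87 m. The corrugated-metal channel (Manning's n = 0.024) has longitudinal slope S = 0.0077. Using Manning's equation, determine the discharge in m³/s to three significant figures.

A = (b + z·y)·y = (6.70 + 1.5×0.87)×0.87 = 6.964 m²
P = b + 2y√(1+z²) = 6.70 + 2×0.87×√(1+1.5²) = 9.837 m
R = A/P = 6.964/9.837 = 0.7080 m
Q = (1/n)·A·R^(2/3)·S^(1/2) = (1/0.024) × 6.964 × 0.7080^(2/3) × 0.0077^(1/2) = 20.23 m³/s

20.2 m³/s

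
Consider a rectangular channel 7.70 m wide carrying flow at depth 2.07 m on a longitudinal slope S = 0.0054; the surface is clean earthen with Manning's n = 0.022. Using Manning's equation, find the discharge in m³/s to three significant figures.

A = b·y = 7.70 × 2.07 = 15.94 m²
P = b + 2y = 7.70 + 2×2.07 = 11.84 m
R = A/P = 15.94/11.84 = 1.346 m
Q = (1/n)·A·R^(2/3)·S^(1/2) = (1/0.022) × 15.94 × 1.346^(2/3) × 0.0054^(1/2) = 64.91 m³/s

64.9 m³/s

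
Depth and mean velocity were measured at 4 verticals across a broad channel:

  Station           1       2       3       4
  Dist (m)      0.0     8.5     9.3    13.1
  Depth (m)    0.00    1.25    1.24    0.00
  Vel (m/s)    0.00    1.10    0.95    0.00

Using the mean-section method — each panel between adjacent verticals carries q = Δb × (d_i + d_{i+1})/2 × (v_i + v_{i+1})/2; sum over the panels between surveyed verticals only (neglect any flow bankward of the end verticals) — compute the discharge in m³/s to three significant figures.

Panel 1-2: Δb = 8.5 m, d̄ = (0.00+1.25)/2 = 0.625, v̄ = (0.00+1.10)/2 = 0.55 → q = 8.5×0.625×0.55 = 2.922 m³/s
Panel 2-3: Δb = 0.8 m, d̄ = (1.25+1.24)/2 = 1.245, v̄ = (1.10+0.95)/2 = 1.025 → q = 0.8×1.245×1.025 = 1.021 m³/s
Panel 3-4: Δb = 3.8 m, d̄ = (1.24+0.00)/2 = 0.62, v̄ = (0.95+0.00)/2 = 0.475 → q = 3.8×0.62×0.475 = 1.119 m³/s
Q = Σ q = 5.062 m³/s

5.06 m³/s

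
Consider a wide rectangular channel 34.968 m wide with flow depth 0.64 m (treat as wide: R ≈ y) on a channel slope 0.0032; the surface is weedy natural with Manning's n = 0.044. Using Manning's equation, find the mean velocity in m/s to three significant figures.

0.955 m/s

A = b·y = 34.968 × 0.64 = 22.38 m²
Wide channel: R ≈ y = 0.64 m
Q = (1/n)·A·R^(2/3)·S^(1/2) = (1/0.044) × 22.38 × 0.6400^(2/3) × 0.0032^(1/2) = 21.37 m³/s
V = Q/A = 21.37/22.38 = 0.9548 m/s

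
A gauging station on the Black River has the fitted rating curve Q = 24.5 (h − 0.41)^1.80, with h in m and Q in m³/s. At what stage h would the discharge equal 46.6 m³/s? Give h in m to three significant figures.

h − h₀ = (Q/C)^(1/b) = (46.6/24.5)^(1/1.80) = 1.429 m
h = 0.41 + 1.429 = 1.839 m

1.84 m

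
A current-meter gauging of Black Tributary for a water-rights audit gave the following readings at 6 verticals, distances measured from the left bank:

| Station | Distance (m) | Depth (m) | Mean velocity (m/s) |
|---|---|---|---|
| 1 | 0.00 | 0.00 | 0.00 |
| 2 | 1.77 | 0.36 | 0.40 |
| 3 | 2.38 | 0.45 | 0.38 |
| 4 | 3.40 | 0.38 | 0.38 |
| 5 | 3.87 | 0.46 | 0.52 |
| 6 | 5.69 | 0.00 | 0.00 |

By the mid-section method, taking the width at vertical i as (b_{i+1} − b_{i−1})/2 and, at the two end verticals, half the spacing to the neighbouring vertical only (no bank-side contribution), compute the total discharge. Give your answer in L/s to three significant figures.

692 L/s

w_2 = (2.38 − 0.00)/2 = 1.19 m; q_2 = 0.40 × 0.36 × 1.19 = 0.1714 m³/s
w_3 = (3.40 − 1.77)/2 = 0.815 m; q_3 = 0.38 × 0.45 × 0.815 = 0.1394 m³/s
w_4 = (3.87 − 2.38)/2 = 0.745 m; q_4 = 0.38 × 0.38 × 0.745 = 0.1076 m³/s
w_5 = (5.69 − 3.40)/2 = 1.145 m; q_5 = 0.52 × 0.46 × 1.145 = 0.2739 m³/s
Stations 1, 6 contribute zero (depth or velocity is 0).
Q = Σ qᵢ = 0.6922 m³/s
= 0.6922 × 1000 = 692.2 L/s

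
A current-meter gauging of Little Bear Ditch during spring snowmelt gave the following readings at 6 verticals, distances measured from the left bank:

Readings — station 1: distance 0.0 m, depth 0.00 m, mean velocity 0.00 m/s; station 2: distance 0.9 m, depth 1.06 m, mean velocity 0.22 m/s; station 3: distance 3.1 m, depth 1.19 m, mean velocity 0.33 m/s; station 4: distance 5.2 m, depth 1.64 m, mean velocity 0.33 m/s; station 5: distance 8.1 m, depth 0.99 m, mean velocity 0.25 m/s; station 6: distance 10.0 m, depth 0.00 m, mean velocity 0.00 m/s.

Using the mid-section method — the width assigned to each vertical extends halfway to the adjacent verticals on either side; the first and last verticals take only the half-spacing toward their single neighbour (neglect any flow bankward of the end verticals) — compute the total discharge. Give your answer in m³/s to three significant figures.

3.15 m³/s

w_2 = (3.1 − 0.0)/2 = 1.55 m; q_2 = 0.22 × 1.06 × 1.55 = 0.3615 m³/s
w_3 = (5.2 − 0.9)/2 = 2.15 m; q_3 = 0.33 × 1.19 × 2.15 = 0.8443 m³/s
w_4 = (8.1 − 3.1)/2 = 2.5 m; q_4 = 0.33 × 1.64 × 2.5 = 1.353 m³/s
w_5 = (10.0 − 5.2)/2 = 2.4 m; q_5 = 0.25 × 0.99 × 2.4 = 0.5940 m³/s
Stations 1, 6 contribute zero (depth or velocity is 0).
Q = Σ qᵢ = 3.153 m³/s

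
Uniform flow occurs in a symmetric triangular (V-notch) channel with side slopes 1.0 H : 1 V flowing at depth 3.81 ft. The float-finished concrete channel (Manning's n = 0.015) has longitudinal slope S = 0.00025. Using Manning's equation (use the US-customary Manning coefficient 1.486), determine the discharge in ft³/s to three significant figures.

A = z·y² = 1.0×3.81² = 14.52 ft²
P = 2y√(1+z²) = 2×3.81×√(1+1.0²) = 10.78 ft
R = A/P = 14.52/10.78 = 1.347 ft
Q = (1.486/n)·A·R^(2/3)·S^(1/2) = (1.486/0.015) × 14.52 × 1.347^(2/3) × 0.00025^(1/2) = 27.73 ft³/s

27.7 ft³/s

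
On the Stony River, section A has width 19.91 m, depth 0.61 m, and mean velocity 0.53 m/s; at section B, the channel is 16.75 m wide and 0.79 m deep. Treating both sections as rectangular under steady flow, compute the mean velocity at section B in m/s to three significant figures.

Q = A₁V₁ = (19.91×0.61) × 0.53 = 6.437 m³/s
A₂ = 16.75 × 0.79 = 13.23 m²
V₂ = Q/A₂ = 6.437/13.23 = 0.4864 m/s

0.486 m/s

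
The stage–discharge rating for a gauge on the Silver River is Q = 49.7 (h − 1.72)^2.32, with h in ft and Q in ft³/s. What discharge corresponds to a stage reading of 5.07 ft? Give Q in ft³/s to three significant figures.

Q = 49.7 × (5.07 − 1.72)^2.32 = 49.7 × 3.35^2.32 = 821.2 ft³/s

821 ft³/s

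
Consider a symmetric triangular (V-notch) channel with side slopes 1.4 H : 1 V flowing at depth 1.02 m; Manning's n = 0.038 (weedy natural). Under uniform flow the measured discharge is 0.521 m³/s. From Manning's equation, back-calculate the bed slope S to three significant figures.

A = z·y² = 1.4×1.02² = 1.457 m²
P = 2y√(1+z²) = 2×1.02×√(1+1.4²) = 3.510 m
R = A/P = 1.457/3.510 = 0.4150 m
S = (Q·n / (1·A·R^(2/3)))² = (0.521×0.038 / (1×1.457×0.5564))² = 0.0005968

0.000597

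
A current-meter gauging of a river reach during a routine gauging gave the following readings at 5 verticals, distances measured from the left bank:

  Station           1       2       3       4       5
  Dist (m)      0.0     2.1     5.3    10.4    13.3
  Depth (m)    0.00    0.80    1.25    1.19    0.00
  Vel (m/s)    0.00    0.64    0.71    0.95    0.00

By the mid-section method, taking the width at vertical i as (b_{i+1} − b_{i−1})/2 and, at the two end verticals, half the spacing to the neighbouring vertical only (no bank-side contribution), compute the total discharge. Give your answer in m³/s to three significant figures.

w_2 = (5.3 − 0.0)/2 = 2.65 m; q_2 = 0.64 × 0.80 × 2.65 = 1.357 m³/s
w_3 = (10.4 − 2.1)/2 = 4.15 m; q_3 = 0.71 × 1.25 × 4.15 = 3.683 m³/s
w_4 = (13.3 − 5.3)/2 = 4 m; q_4 = 0.95 × 1.19 × 4 = 4.522 m³/s
Stations 1, 5 contribute zero (depth or velocity is 0).
Q = Σ qᵢ = 9.562 m³/s

9.56 m³/s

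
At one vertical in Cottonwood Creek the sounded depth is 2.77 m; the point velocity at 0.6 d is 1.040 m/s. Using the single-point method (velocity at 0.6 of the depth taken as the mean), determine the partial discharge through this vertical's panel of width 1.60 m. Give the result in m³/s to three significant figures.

v̄ = v₀.₆ = 1.040 m/s
q = v̄ × d × w = 1.040 × 2.77 × 1.60 = 4.609 m³/s

4.61 m³/s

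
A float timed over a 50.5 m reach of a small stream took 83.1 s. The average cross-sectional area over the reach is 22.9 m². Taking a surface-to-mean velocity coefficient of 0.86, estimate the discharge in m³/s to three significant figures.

v_surface = L / t̄ = 50.5 / 83.1 = 0.6077 m/s
v_mean = 0.86 × 0.6077 = 0.5226 m/s
Q = A × v_mean = 22.9 × 0.5226 = 11.97 m³/s

12.0 m³/s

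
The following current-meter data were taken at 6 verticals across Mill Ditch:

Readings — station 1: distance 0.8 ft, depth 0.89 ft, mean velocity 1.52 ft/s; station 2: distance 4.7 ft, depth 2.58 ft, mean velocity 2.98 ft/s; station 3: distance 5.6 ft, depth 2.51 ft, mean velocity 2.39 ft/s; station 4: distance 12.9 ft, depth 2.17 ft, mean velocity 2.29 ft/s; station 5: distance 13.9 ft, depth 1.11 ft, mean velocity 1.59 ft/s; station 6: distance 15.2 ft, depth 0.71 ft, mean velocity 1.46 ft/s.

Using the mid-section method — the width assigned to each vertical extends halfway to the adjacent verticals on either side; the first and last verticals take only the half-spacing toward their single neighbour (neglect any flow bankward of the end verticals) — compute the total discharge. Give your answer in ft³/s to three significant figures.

w_1 = (4.7 − 0.8)/2 = 1.95 ft; q_1 = 1.52 × 0.89 × 1.95 = 2.638 ft³/s
w_2 = (5.6 − 0.8)/2 = 2.4 ft; q_2 = 2.98 × 2.58 × 2.4 = 18.45 ft³/s
w_3 = (12.9 − 4.7)/2 = 4.1 ft; q_3 = 2.39 × 2.51 × 4.1 = 24.60 ft³/s
w_4 = (13.9 − 5.6)/2 = 4.15 ft; q_4 = 2.29 × 2.17 × 4.15 = 20.62 ft³/s
w_5 = (15.2 − 12.9)/2 = 1.15 ft; q_5 = 1.59 × 1.11 × 1.15 = 2.030 ft³/s
w_6 = (15.2 − 13.9)/2 = 0.65 ft; q_6 = 1.46 × 0.71 × 0.65 = 0.6738 ft³/s
Q = Σ qᵢ = 69.01 ft³/s

69.0 ft³/s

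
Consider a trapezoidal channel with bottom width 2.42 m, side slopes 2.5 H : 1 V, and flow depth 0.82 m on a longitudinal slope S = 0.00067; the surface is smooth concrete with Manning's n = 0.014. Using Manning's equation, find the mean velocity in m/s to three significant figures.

A = (b + z·y)·y = (2.42 + 2.5×0.82)×0.82 = 3.665 m²
P = b + 2y√(1+z²) = 2.42 + 2×0.82×√(1+2.5²) = 6.836 m
R = A/P = 3.665/6.836 = 0.5362 m
Q = (1/n)·A·R^(2/3)·S^(1/2) = (1/0.014) × 3.665 × 0.5362^(2/3) × 0.00067^(1/2) = 4.473 m³/s
V = Q/A = 4.473/3.665 = 1.220 m/s

1.22 m/s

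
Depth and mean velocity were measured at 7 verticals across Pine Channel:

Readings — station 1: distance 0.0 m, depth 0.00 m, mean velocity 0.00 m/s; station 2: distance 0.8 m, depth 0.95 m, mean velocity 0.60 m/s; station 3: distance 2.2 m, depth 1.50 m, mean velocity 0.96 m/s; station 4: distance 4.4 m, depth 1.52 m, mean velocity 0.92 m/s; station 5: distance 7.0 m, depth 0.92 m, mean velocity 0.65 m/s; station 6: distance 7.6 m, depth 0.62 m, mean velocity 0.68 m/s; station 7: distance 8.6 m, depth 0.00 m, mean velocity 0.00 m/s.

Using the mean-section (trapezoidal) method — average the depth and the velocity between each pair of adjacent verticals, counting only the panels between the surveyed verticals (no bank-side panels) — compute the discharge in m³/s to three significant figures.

7.48 m³/s

Panel 1-2: Δb = 0.8 m, d̄ = (0.00+0.95)/2 = 0.475, v̄ = (0.00+0.60)/2 = 0.3 → q = 0.8×0.475×0.3 = 0.1140 m³/s
Panel 2-3: Δb = 1.4 m, d̄ = (0.95+1.50)/2 = 1.225, v̄ = (0.60+0.96)/2 = 0.78 → q = 1.4×1.225×0.78 = 1.338 m³/s
Panel 3-4: Δb = 2.2 m, d̄ = (1.50+1.52)/2 = 1.51, v̄ = (0.96+0.92)/2 = 0.94 → q = 2.2×1.51×0.94 = 3.123 m³/s
Panel 4-5: Δb = 2.6 m, d̄ = (1.52+0.92)/2 = 1.22, v̄ = (0.92+0.65)/2 = 0.785 → q = 2.6×1.22×0.785 = 2.490 m³/s
Panel 5-6: Δb = 0.6 m, d̄ = (0.92+0.62)/2 = 0.77, v̄ = (0.65+0.68)/2 = 0.665 → q = 0.6×0.77×0.665 = 0.3072 m³/s
Panel 6-7: Δb = 1 m, d̄ = (0.62+0.00)/2 = 0.31, v̄ = (0.68+0.00)/2 = 0.34 → q = 1×0.31×0.34 = 0.1054 m³/s
Q = Σ q = 7.477 m³/s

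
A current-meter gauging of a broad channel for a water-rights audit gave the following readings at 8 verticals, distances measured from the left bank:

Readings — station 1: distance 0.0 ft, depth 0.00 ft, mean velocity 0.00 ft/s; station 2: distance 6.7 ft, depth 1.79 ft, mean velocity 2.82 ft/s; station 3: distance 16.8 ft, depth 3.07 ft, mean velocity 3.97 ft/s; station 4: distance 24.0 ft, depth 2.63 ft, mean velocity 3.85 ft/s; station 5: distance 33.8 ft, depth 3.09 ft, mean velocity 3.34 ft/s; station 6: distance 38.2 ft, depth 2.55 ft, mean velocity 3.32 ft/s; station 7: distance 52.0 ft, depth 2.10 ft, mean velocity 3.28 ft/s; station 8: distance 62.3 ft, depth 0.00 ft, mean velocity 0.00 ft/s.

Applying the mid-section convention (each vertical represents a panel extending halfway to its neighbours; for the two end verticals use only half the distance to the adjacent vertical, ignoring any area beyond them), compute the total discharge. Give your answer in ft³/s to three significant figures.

467 ft³/s

w_2 = (16.8 − 0.0)/2 = 8.4 ft; q_2 = 2.82 × 1.79 × 8.4 = 42.40 ft³/s
w_3 = (24.0 − 6.7)/2 = 8.65 ft; q_3 = 3.97 × 3.07 × 8.65 = 105.4 ft³/s
w_4 = (33.8 − 16.8)/2 = 8.5 ft; q_4 = 3.85 × 2.63 × 8.5 = 86.07 ft³/s
w_5 = (38.2 − 24.0)/2 = 7.1 ft; q_5 = 3.34 × 3.09 × 7.1 = 73.28 ft³/s
w_6 = (52.0 − 33.8)/2 = 9.1 ft; q_6 = 3.32 × 2.55 × 9.1 = 77.04 ft³/s
w_7 = (62.3 − 38.2)/2 = 12.05 ft; q_7 = 3.28 × 2.10 × 12.05 = 83.00 ft³/s
Stations 1, 8 contribute zero (depth or velocity is 0).
Q = Σ qᵢ = 467.2 ft³/s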